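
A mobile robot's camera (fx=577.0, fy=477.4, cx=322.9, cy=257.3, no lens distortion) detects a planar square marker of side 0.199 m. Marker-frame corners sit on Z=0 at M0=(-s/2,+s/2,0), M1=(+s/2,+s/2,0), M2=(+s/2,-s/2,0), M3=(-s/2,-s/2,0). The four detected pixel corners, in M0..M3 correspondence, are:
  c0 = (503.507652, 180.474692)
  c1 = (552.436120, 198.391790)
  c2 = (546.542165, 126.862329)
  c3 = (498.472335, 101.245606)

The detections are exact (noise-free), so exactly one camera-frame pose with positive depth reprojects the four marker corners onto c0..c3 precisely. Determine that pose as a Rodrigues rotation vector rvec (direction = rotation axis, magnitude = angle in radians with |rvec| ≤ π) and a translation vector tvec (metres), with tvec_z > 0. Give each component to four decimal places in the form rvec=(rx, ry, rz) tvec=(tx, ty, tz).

rvec=(-0.1711, -0.7401, 0.0737) tvec=(0.4209, -0.2636, 1.1925)

Intrinsics K: fx=577.0, fy=477.4, cx=322.9, cy=257.3
Marker side s = 0.199 m; corners in marker frame (Z=0):
  M0 = (-0.0995, +0.0995, 0)
  M1 = (+0.0995, +0.0995, 0)
  M2 = (+0.0995, -0.0995, 0)
  M3 = (-0.0995, -0.0995, 0)
Detected image corners:
  c0 = (503.507652, 180.474692) px
  c1 = (552.436120, 198.391790) px
  c2 = (546.542165, 126.862329) px
  c3 = (498.472335, 101.245606) px
Planar DLT: solve 8×8 A·h = b for H (H[2,2]=1):
  H  [+536.29727 -52.11869 +526.54253]
  H  [+194.21122 +354.69268 +151.77786]
  H  [+0.55711 -0.15174 +1.00000]
B = K⁻¹H; ‖b₁‖=0.838608, ‖b₂‖=0.838608; λ = 2/(‖b₁‖+‖b₂‖) = 1.192452, sign → tz>0 ⇒ λ=+1.192452
r₁ = λ·B[:,0] = (+0.73657,+0.12706,+0.66433); r₂ = λ·B[:,1] = (-0.00645,+0.98347,-0.18094)
r₃ = r₁×r₂ = (-0.67634,+0.12899,+0.72521); SVD([r₁ r₂ r₃]) → R = UVᵀ:
  R  [+0.73657 -0.00645 -0.67634]
  R  [+0.12706 +0.98347 +0.12899]
  R  [+0.66433 -0.18094 +0.72521]
t = (+0.42086, -0.26357, +1.19245) m
tr R = 2.445250; θ = arccos((tr R − 1)/2) = 0.763204 rad = 43.728°
axis k = ((R−Rᵀ)₃₂, (R−Rᵀ)₁₃, (R−Rᵀ)₂₁) / (2 sinθ) = (-0.224182, -0.969751, +0.096572)
rvec = θ·k = (-0.171097, -0.740117, +0.073704)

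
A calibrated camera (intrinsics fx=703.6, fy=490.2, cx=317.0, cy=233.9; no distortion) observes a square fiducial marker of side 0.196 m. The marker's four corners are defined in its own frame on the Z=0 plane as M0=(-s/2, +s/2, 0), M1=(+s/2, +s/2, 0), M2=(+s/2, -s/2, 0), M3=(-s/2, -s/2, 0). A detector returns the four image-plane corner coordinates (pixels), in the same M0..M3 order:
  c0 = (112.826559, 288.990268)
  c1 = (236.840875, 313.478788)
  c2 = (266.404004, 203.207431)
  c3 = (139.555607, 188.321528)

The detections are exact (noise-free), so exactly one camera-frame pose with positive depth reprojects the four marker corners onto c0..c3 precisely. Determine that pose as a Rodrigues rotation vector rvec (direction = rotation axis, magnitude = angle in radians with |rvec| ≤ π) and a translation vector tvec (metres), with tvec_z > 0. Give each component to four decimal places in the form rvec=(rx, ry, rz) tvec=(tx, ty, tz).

Intrinsics K: fx=703.6, fy=490.2, cx=317.0, cy=233.9
Marker side s = 0.196 m; corners in marker frame (Z=0):
  M0 = (-0.0980, +0.0980, 0)
  M1 = (+0.0980, +0.0980, 0)
  M2 = (+0.0980, -0.0980, 0)
  M3 = (-0.0980, -0.0980, 0)
Detected image corners:
  c0 = (112.826559, 288.990268) px
  c1 = (236.840875, 313.478788) px
  c2 = (266.404004, 203.207431) px
  c3 = (139.555607, 188.321528) px
Planar DLT: solve 8×8 A·h = b for H (H[2,2]=1):
  H  [+551.82368 -141.26968 +186.02498]
  H  [-15.45423 +539.62652 +248.10426]
  H  [-0.46650 +0.01060 +1.00000]
B = K⁻¹H; ‖b₁‖=1.114936, ‖b₂‖=1.114936; λ = 2/(‖b₁‖+‖b₂‖) = 0.896913, sign → tz>0 ⇒ λ=+0.896913
r₁ = λ·B[:,0] = (+0.89195,+0.17137,-0.41841); r₂ = λ·B[:,1] = (-0.18437,+0.98281,+0.00951)
r₃ = r₁×r₂ = (+0.41285,+0.06866,+0.90821); SVD([r₁ r₂ r₃]) → R = UVᵀ:
  R  [+0.89195 -0.18437 +0.41285]
  R  [+0.17137 +0.98281 +0.06866]
  R  [-0.41841 +0.00951 +0.90821]
t = (-0.16696, +0.02599, +0.89691) m
tr R = 2.782967; θ = arccos((tr R − 1)/2) = 0.470187 rad = 26.940°
axis k = ((R−Rᵀ)₃₂, (R−Rᵀ)₁₃, (R−Rᵀ)₂₁) / (2 sinθ) = (-0.065284, +0.917391, +0.392597)
rvec = θ·k = (-0.030696, +0.431346, +0.184594)

rvec=(-0.0307, 0.4313, 0.1846) tvec=(-0.1670, 0.0260, 0.8969)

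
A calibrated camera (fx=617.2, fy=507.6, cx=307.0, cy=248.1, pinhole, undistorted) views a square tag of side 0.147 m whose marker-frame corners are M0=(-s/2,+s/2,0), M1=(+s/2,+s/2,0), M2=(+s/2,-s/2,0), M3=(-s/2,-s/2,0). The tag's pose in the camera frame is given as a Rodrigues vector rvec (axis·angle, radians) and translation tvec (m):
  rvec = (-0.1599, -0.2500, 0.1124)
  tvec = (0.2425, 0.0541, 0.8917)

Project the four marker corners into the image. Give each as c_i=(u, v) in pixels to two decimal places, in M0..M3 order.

c0=(425.23, 316.80) c1=(518.07, 324.98) c2=(521.24, 243.46) c3=(431.16, 232.31)

Intrinsics K: fx=617.2, fy=507.6, cx=307.0, cy=248.1
Marker side s = 0.147 m; corners in marker frame (Z=0):
  M0 = (-0.0735, +0.0735, 0)
  M1 = (+0.0735, +0.0735, 0)
  M2 = (+0.0735, -0.0735, 0)
  M3 = (-0.0735, -0.0735, 0)
rvec = (-0.1599, -0.2500, 0.1124), |rvec| = θ = 0.31734 rad = 18.182°
Rodrigues: sinθ=0.31204, 1−cosθ=0.04993; R = I + sinθ·[k]× + (1−cosθ)·[k]×²:
    [+0.96275 -0.09070 -0.25474]
    [+0.13034 +0.98106 +0.14330]
    [+0.23691 -0.17116 +0.95633]
t = (0.2425, 0.0541, 0.8917) m
M0: Pc = R·M0+t = (+0.16507, +0.11663, +0.86171); u = 617.2·(+0.16507)/0.86171 + 307.0 = 425.2329, v = 507.6·(+0.11663)/0.86171 + 248.1 = 316.8011
M1: Pc = R·M1+t = (+0.30660, +0.13579, +0.89653); u = 617.2·(+0.30660)/0.89653 + 307.0 = 518.0694, v = 507.6·(+0.13579)/0.89653 + 248.1 = 324.9806
M2: Pc = R·M2+t = (+0.31993, -0.00843, +0.92169); u = 617.2·(+0.31993)/0.92169 + 307.0 = 521.2360, v = 507.6·(-0.00843)/0.92169 + 248.1 = 243.4587
M3: Pc = R·M3+t = (+0.17840, -0.02759, +0.88687); u = 617.2·(+0.17840)/0.88687 + 307.0 = 431.1577, v = 507.6·(-0.02759)/0.88687 + 248.1 = 232.3099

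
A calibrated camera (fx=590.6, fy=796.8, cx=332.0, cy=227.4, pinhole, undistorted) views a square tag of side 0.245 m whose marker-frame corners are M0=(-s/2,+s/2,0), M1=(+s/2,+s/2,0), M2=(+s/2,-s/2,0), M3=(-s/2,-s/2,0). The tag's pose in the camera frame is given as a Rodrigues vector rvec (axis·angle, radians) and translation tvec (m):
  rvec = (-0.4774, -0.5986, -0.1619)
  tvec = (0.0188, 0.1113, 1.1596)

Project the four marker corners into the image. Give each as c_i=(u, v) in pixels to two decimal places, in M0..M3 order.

Intrinsics K: fx=590.6, fy=796.8, cx=332.0, cy=227.4
Marker side s = 0.245 m; corners in marker frame (Z=0):
  M0 = (-0.1225, +0.1225, 0)
  M1 = (+0.1225, +0.1225, 0)
  M2 = (+0.1225, -0.1225, 0)
  M3 = (-0.1225, -0.1225, 0)
rvec = (-0.4774, -0.5986, -0.1619), |rvec| = θ = 0.78259 rad = 44.839°
Rodrigues: sinθ=0.70512, 1−cosθ=0.29091; R = I + sinθ·[k]× + (1−cosθ)·[k]×²:
    [+0.81735 +0.28161 -0.50263]
    [-0.01013 +0.87929 +0.47617]
    [+0.57606 -0.38411 +0.72154]
t = (0.0188, 0.1113, 1.1596) m
M0: Pc = R·M0+t = (-0.04683, +0.22025, +1.04198); u = 590.6·(-0.04683)/1.04198 + 332.0 = 305.4579, v = 796.8·(+0.22025)/1.04198 + 227.4 = 395.8282
M1: Pc = R·M1+t = (+0.15342, +0.21777, +1.18311); u = 590.6·(+0.15342)/1.18311 + 332.0 = 408.5873, v = 796.8·(+0.21777)/1.18311 + 227.4 = 374.0646
M2: Pc = R·M2+t = (+0.08443, +0.00235, +1.27722); u = 590.6·(+0.08443)/1.27722 + 332.0 = 371.0401, v = 796.8·(+0.00235)/1.27722 + 227.4 = 228.8632
M3: Pc = R·M3+t = (-0.11582, +0.00483, +1.13609); u = 590.6·(-0.11582)/1.13609 + 332.0 = 271.7890, v = 796.8·(+0.00483)/1.13609 + 227.4 = 230.7860

c0=(305.46, 395.83) c1=(408.59, 374.06) c2=(371.04, 228.86) c3=(271.79, 230.79)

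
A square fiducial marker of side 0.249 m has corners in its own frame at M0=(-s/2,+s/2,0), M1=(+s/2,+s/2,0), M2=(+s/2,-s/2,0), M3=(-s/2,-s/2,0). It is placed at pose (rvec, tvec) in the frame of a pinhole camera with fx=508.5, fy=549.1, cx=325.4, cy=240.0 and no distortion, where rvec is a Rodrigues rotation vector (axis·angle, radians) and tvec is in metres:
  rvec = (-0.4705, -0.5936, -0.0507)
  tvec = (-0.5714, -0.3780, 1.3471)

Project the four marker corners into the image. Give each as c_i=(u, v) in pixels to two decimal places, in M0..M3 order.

c0=(55.04, 115.79) c1=(159.28, 136.98) c2=(155.45, 60.93) c3=(58.86, 33.55)

Intrinsics K: fx=508.5, fy=549.1, cx=325.4, cy=240.0
Marker side s = 0.249 m; corners in marker frame (Z=0):
  M0 = (-0.1245, +0.1245, 0)
  M1 = (+0.1245, +0.1245, 0)
  M2 = (+0.1245, -0.1245, 0)
  M3 = (-0.1245, -0.1245, 0)
rvec = (-0.4705, -0.5936, -0.0507), |rvec| = θ = 0.75915 rad = 43.496°
Rodrigues: sinθ=0.68830, 1−cosθ=0.27458; R = I + sinθ·[k]× + (1−cosθ)·[k]×²:
    [+0.83090 +0.17903 -0.52684]
    [+0.08710 +0.89330 +0.44093]
    [+0.54957 -0.41225 +0.72665]
t = (-0.5714, -0.3780, 1.3471) m
M0: Pc = R·M0+t = (-0.65256, -0.27763, +1.22735); u = 508.5·(-0.65256)/1.22735 + 325.4 = 55.0417, v = 549.1·(-0.27763)/1.22735 + 240.0 = 115.7936
M1: Pc = R·M1+t = (-0.44566, -0.25594, +1.36420); u = 508.5·(-0.44566)/1.36420 + 325.4 = 159.2801, v = 549.1·(-0.25594)/1.36420 + 240.0 = 136.9821
M2: Pc = R·M2+t = (-0.49024, -0.47837, +1.46685); u = 508.5·(-0.49024)/1.46685 + 325.4 = 155.4513, v = 549.1·(-0.47837)/1.46685 + 240.0 = 60.9257
M3: Pc = R·M3+t = (-0.69714, -0.50006, +1.33000); u = 508.5·(-0.69714)/1.33000 + 325.4 = 58.8642, v = 549.1·(-0.50006)/1.33000 + 240.0 = 33.5473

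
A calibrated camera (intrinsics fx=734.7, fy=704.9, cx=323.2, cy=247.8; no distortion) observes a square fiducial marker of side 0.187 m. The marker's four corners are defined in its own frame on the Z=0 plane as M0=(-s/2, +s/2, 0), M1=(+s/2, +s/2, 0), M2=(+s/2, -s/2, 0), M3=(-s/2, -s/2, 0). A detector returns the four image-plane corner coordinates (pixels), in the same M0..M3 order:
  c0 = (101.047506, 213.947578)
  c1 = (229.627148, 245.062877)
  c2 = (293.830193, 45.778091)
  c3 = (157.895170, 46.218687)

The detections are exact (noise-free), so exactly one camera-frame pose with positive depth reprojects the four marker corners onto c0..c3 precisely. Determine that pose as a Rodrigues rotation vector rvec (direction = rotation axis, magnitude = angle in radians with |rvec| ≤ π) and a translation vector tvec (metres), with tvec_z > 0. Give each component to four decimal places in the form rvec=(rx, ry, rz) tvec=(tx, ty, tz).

rvec=(-0.1747, 0.6549, 0.2514) tvec=(-0.1234, -0.1081, 0.6820)

Intrinsics K: fx=734.7, fy=704.9, cx=323.2, cy=247.8
Marker side s = 0.187 m; corners in marker frame (Z=0):
  M0 = (-0.0935, +0.0935, 0)
  M1 = (+0.0935, +0.0935, 0)
  M2 = (+0.0935, -0.0935, 0)
  M3 = (-0.0935, -0.0935, 0)
Detected image corners:
  c0 = (101.047506, 213.947578) px
  c1 = (229.627148, 245.062877) px
  c2 = (293.830193, 45.778091) px
  c3 = (157.895170, 46.218687) px
Planar DLT: solve 8×8 A·h = b for H (H[2,2]=1):
  H  [+529.55184 -345.24499 +190.31206]
  H  [-44.22421 +957.76812 +136.07972]
  H  [-0.90964 -0.11888 +1.00000]
B = K⁻¹H; ‖b₁‖=1.466285, ‖b₂‖=1.466285; λ = 2/(‖b₁‖+‖b₂‖) = 0.681996, sign → tz>0 ⇒ λ=+0.681996
r₁ = λ·B[:,0] = (+0.76447,+0.17530,-0.62037); r₂ = λ·B[:,1] = (-0.28481,+0.95515,-0.08107)
r₃ = r₁×r₂ = (+0.57833,+0.23867,+0.78011); SVD([r₁ r₂ r₃]) → R = UVᵀ:
  R  [+0.76447 -0.28481 +0.57833]
  R  [+0.17530 +0.95515 +0.23867]
  R  [-0.62037 -0.08107 +0.78011]
t = (-0.12336, -0.10809, +0.68200) m
tr R = 2.499726; θ = arccos((tr R − 1)/2) = 0.722942 rad = 41.422°
axis k = ((R−Rᵀ)₃₂, (R−Rᵀ)₁₃, (R−Rᵀ)₂₁) / (2 sinθ) = (-0.241646, +0.905920, +0.347729)
rvec = θ·k = (-0.174696, +0.654928, +0.251388)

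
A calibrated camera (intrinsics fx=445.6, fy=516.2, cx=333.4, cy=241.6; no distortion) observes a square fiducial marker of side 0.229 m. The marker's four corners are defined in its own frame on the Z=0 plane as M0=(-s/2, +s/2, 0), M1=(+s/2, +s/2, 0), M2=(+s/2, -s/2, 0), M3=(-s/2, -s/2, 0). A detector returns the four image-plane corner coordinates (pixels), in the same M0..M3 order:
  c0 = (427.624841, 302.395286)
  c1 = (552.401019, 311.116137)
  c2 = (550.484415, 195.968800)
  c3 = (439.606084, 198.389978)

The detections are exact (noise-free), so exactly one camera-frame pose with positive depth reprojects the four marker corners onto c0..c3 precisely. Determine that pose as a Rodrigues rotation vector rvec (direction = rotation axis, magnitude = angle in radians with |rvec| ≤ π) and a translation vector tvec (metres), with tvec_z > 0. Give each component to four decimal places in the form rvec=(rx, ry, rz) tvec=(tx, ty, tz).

rvec=(-0.5594, 0.3908, 0.1291) tvec=(0.3232, 0.0124, 0.9210)

Intrinsics K: fx=445.6, fy=516.2, cx=333.4, cy=241.6
Marker side s = 0.229 m; corners in marker frame (Z=0):
  M0 = (-0.1145, +0.1145, 0)
  M1 = (+0.1145, +0.1145, 0)
  M2 = (+0.1145, -0.1145, 0)
  M3 = (-0.1145, -0.1145, 0)
Detected image corners:
  c0 = (427.624841, 302.395286) px
  c1 = (552.401019, 311.116137) px
  c2 = (550.484415, 195.968800) px
  c3 = (439.606084, 198.389978) px
Planar DLT: solve 8×8 A·h = b for H (H[2,2]=1):
  H  [+301.53032 -286.16956 +489.79093]
  H  [-95.74884 +342.91078 +248.54422]
  H  [-0.42870 -0.53338 +1.00000]
B = K⁻¹H; ‖b₁‖=1.085768, ‖b₂‖=1.085768; λ = 2/(‖b₁‖+‖b₂‖) = 0.921007, sign → tz>0 ⇒ λ=+0.921007
r₁ = λ·B[:,0] = (+0.91865,+0.01396,-0.39483); r₂ = λ·B[:,1] = (-0.22393,+0.84174,-0.49125)
r₃ = r₁×r₂ = (+0.32549,+0.53970,+0.77639); SVD([r₁ r₂ r₃]) → R = UVᵀ:
  R  [+0.91865 -0.22393 +0.32549]
  R  [+0.01396 +0.84174 +0.53970]
  R  [-0.39483 -0.49125 +0.77639]
t = (+0.32324, +0.01239, +0.92101) m
tr R = 2.536782; θ = arccos((tr R − 1)/2) = 0.694473 rad = 39.790°
axis k = ((R−Rᵀ)₃₂, (R−Rᵀ)₁₃, (R−Rᵀ)₂₁) / (2 sinθ) = (-0.805448, +0.562770, +0.185857)
rvec = θ·k = (-0.559362, +0.390829, +0.129072)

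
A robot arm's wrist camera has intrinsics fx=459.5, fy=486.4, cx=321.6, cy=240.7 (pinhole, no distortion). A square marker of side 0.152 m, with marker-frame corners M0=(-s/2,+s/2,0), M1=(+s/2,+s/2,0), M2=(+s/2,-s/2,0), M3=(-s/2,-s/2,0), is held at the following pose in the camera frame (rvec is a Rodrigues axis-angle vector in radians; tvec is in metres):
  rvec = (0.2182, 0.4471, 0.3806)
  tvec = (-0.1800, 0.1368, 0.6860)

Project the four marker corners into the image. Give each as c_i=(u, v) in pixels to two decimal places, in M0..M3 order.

c0=(155.15, 356.31) c1=(226.75, 410.02) c2=(254.21, 316.12) c3=(175.83, 266.82)

Intrinsics K: fx=459.5, fy=486.4, cx=321.6, cy=240.7
Marker side s = 0.152 m; corners in marker frame (Z=0):
  M0 = (-0.0760, +0.0760, 0)
  M1 = (+0.0760, +0.0760, 0)
  M2 = (+0.0760, -0.0760, 0)
  M3 = (-0.0760, -0.0760, 0)
rvec = (0.2182, 0.4471, 0.3806), |rvec| = θ = 0.62639 rad = 35.890°
Rodrigues: sinθ=0.58622, 1−cosθ=0.18985; R = I + sinθ·[k]× + (1−cosθ)·[k]×²:
    [+0.83319 -0.30899 +0.45861]
    [+0.40340 +0.90687 -0.12187]
    [-0.37825 +0.28655 +0.88024]
t = (-0.1800, 0.1368, 0.6860) m
M0: Pc = R·M0+t = (-0.26681, +0.17506, +0.73652); u = 459.5·(-0.26681)/0.73652 + 321.6 = 155.1465, v = 486.4·(+0.17506)/0.73652 + 240.7 = 356.3121
M1: Pc = R·M1+t = (-0.14016, +0.23638, +0.67903); u = 459.5·(-0.14016)/0.67903 + 321.6 = 226.7530, v = 486.4·(+0.23638)/0.67903 + 240.7 = 410.0230
M2: Pc = R·M2+t = (-0.09319, +0.09854, +0.63548); u = 459.5·(-0.09319)/0.63548 + 321.6 = 254.2128, v = 486.4·(+0.09854)/0.63548 + 240.7 = 316.1206
M3: Pc = R·M3+t = (-0.21984, +0.03722, +0.69297); u = 459.5·(-0.21984)/0.69297 + 321.6 = 175.8274, v = 486.4·(+0.03722)/0.69297 + 240.7 = 266.8246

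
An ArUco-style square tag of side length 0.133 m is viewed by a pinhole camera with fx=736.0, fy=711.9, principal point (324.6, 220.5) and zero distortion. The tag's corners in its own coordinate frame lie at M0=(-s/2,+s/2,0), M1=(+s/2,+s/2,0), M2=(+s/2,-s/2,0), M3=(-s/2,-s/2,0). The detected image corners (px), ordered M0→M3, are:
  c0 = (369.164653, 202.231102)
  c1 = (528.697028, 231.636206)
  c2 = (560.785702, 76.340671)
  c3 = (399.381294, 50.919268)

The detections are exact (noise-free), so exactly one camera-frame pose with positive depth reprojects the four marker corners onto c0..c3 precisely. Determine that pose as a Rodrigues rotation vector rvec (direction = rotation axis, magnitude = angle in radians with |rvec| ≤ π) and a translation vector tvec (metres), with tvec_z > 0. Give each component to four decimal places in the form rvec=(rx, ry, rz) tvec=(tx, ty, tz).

Intrinsics K: fx=736.0, fy=711.9, cx=324.6, cy=220.5
Marker side s = 0.133 m; corners in marker frame (Z=0):
  M0 = (-0.0665, +0.0665, 0)
  M1 = (+0.0665, +0.0665, 0)
  M2 = (+0.0665, -0.0665, 0)
  M3 = (-0.0665, -0.0665, 0)
Detected image corners:
  c0 = (369.164653, 202.231102) px
  c1 = (528.697028, 231.636206) px
  c2 = (560.785702, 76.340671) px
  c3 = (399.381294, 50.919268) px
Planar DLT: solve 8×8 A·h = b for H (H[2,2]=1):
  H  [+1111.75441 -211.78576 +463.36896]
  H  [+177.54727 +1159.20564 +140.34114]
  H  [-0.20398 +0.04811 +1.00000]
B = K⁻¹H; ‖b₁‖=1.643446, ‖b₂‖=1.643446; λ = 2/(‖b₁‖+‖b₂‖) = 0.608477, sign → tz>0 ⇒ λ=+0.608477
r₁ = λ·B[:,0] = (+0.97387,+0.19020,-0.12412); r₂ = λ·B[:,1] = (-0.18800,+0.98173,+0.02928)
r₃ = r₁×r₂ = (+0.12742,-0.00518,+0.99184); SVD([r₁ r₂ r₃]) → R = UVᵀ:
  R  [+0.97387 -0.18800 +0.12742]
  R  [+0.19020 +0.98173 -0.00518]
  R  [-0.12412 +0.02928 +0.99184]
t = (+0.11473, -0.06851, +0.60848) m
tr R = 2.947435; θ = arccos((tr R − 1)/2) = 0.229775 rad = 13.165°
axis k = ((R−Rᵀ)₃₂, (R−Rᵀ)₁₃, (R−Rᵀ)₂₁) / (2 sinθ) = (+0.075634, +0.552210, +0.830267)
rvec = θ·k = (+0.017379, +0.126884, +0.190775)

rvec=(0.0174, 0.1269, 0.1908) tvec=(0.1147, -0.0685, 0.6085)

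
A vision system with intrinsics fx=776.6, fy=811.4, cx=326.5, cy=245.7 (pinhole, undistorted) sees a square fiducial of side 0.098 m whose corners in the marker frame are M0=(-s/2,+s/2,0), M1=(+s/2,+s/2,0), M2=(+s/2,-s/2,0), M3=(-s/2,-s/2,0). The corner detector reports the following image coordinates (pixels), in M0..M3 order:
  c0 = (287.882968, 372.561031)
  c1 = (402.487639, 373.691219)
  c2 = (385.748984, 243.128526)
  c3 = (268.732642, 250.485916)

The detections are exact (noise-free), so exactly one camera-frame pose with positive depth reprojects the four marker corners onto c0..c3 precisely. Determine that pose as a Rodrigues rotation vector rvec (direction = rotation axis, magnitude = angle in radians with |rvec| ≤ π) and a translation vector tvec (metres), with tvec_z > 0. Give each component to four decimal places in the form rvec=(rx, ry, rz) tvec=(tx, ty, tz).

Intrinsics K: fx=776.6, fy=811.4, cx=326.5, cy=245.7
Marker side s = 0.098 m; corners in marker frame (Z=0):
  M0 = (-0.0490, +0.0490, 0)
  M1 = (+0.0490, +0.0490, 0)
  M2 = (+0.0490, -0.0490, 0)
  M3 = (-0.0490, -0.0490, 0)
Detected image corners:
  c0 = (287.882968, 372.561031) px
  c1 = (402.487639, 373.691219) px
  c2 = (385.748984, 243.128526) px
  c3 = (268.732642, 250.485916) px
Planar DLT: solve 8×8 A·h = b for H (H[2,2]=1):
  H  [+953.66224 +290.26881 +334.42948]
  H  [-241.19401 +1385.94963 +311.00103]
  H  [-0.67780 +0.31752 +1.00000]
B = K⁻¹H; ‖b₁‖=1.660401, ‖b₂‖=1.660401; λ = 2/(‖b₁‖+‖b₂‖) = 0.602264, sign → tz>0 ⇒ λ=+0.602264
r₁ = λ·B[:,0] = (+0.91120,-0.05542,-0.40822); r₂ = λ·B[:,1] = (+0.14471,+0.97082,+0.19123)
r₃ = r₁×r₂ = (+0.38571,-0.23332,+0.89263); SVD([r₁ r₂ r₃]) → R = UVᵀ:
  R  [+0.91120 +0.14471 +0.38571]
  R  [-0.05542 +0.97082 -0.23332]
  R  [-0.40822 +0.19123 +0.89263]
t = (+0.00615, +0.04847, +0.60226) m
tr R = 2.774653; θ = arccos((tr R − 1)/2) = 0.479282 rad = 27.461°
axis k = ((R−Rᵀ)₃₂, (R−Rᵀ)₁₃, (R−Rᵀ)₂₁) / (2 sinθ) = (+0.460324, +0.860824, -0.216989)
rvec = θ·k = (+0.220625, +0.412577, -0.103999)

rvec=(0.2206, 0.4126, -0.1040) tvec=(0.0061, 0.0485, 0.6023)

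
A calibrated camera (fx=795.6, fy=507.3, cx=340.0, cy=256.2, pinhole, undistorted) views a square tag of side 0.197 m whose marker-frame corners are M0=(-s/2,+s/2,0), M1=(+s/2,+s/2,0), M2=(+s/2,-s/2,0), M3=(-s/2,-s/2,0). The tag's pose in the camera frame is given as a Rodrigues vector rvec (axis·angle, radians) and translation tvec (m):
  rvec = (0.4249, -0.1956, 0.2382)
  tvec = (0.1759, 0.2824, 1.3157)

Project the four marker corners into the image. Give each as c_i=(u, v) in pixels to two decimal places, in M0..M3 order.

Intrinsics K: fx=795.6, fy=507.3, cx=340.0, cy=256.2
Marker side s = 0.197 m; corners in marker frame (Z=0):
  M0 = (-0.0985, +0.0985, 0)
  M1 = (+0.0985, +0.0985, 0)
  M2 = (+0.0985, -0.0985, 0)
  M3 = (-0.0985, -0.0985, 0)
rvec = (0.4249, -0.1956, 0.2382), |rvec| = θ = 0.52492 rad = 30.076°
Rodrigues: sinθ=0.50114, 1−cosθ=0.13463; R = I + sinθ·[k]× + (1−cosθ)·[k]×²:
    [+0.95358 -0.26802 -0.13729]
    [+0.18680 +0.88406 -0.42842]
    [+0.23619 +0.38289 +0.89309]
t = (0.1759, 0.2824, 1.3157) m
M0: Pc = R·M0+t = (+0.05557, +0.35108, +1.33015); u = 795.6·(+0.05557)/1.33015 + 340.0 = 373.2393, v = 507.3·(+0.35108)/1.33015 + 256.2 = 390.0969
M1: Pc = R·M1+t = (+0.24343, +0.38788, +1.37668); u = 795.6·(+0.24343)/1.37668 + 340.0 = 480.6799, v = 507.3·(+0.38788)/1.37668 + 256.2 = 399.1319
M2: Pc = R·M2+t = (+0.29623, +0.21372, +1.30125); u = 795.6·(+0.29623)/1.30125 + 340.0 = 521.1172, v = 507.3·(+0.21372)/1.30125 + 256.2 = 339.5200
M3: Pc = R·M3+t = (+0.10837, +0.17692, +1.25472); u = 795.6·(+0.10837)/1.25472 + 340.0 = 408.7173, v = 507.3·(+0.17692)/1.25472 + 256.2 = 327.7312

c0=(373.24, 390.10) c1=(480.68, 399.13) c2=(521.12, 339.52) c3=(408.72, 327.73)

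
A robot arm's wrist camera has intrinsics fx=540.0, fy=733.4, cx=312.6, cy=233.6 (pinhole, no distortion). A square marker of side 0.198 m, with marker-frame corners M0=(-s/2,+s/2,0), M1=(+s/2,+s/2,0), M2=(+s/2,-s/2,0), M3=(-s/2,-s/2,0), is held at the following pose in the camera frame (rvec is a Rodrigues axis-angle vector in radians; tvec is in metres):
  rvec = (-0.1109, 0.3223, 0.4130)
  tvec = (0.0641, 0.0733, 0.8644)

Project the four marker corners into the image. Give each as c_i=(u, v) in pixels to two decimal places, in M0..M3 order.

c0=(274.91, 337.27) c1=(383.80, 411.42) c2=(435.69, 251.48) c3=(324.02, 189.57)

Intrinsics K: fx=540.0, fy=733.4, cx=312.6, cy=233.6
Marker side s = 0.198 m; corners in marker frame (Z=0):
  M0 = (-0.0990, +0.0990, 0)
  M1 = (+0.0990, +0.0990, 0)
  M2 = (+0.0990, -0.0990, 0)
  M3 = (-0.0990, -0.0990, 0)
rvec = (-0.1109, 0.3223, 0.4130), |rvec| = θ = 0.53549 rad = 30.681°
Rodrigues: sinθ=0.51026, 1−cosθ=0.13998; R = I + sinθ·[k]× + (1−cosθ)·[k]×²:
    [+0.86602 -0.41099 +0.28476]
    [+0.37609 +0.91073 +0.17066]
    [-0.32948 -0.04070 +0.94329]
t = (0.0641, 0.0733, 0.8644) m
M0: Pc = R·M0+t = (-0.06232, +0.12623, +0.89299); u = 540.0·(-0.06232)/0.89299 + 312.6 = 274.9116, v = 733.4·(+0.12623)/0.89299 + 233.6 = 337.2701
M1: Pc = R·M1+t = (+0.10915, +0.20070, +0.82775); u = 540.0·(+0.10915)/0.82775 + 312.6 = 383.8049, v = 733.4·(+0.20070)/0.82775 + 233.6 = 411.4190
M2: Pc = R·M2+t = (+0.19052, +0.02037, +0.83581); u = 540.0·(+0.19052)/0.83581 + 312.6 = 435.6940, v = 733.4·(+0.02037)/0.83581 + 233.6 = 251.4751
M3: Pc = R·M3+t = (+0.01905, -0.05410, +0.90105); u = 540.0·(+0.01905)/0.90105 + 312.6 = 324.0178, v = 733.4·(-0.05410)/0.90105 + 233.6 = 189.5692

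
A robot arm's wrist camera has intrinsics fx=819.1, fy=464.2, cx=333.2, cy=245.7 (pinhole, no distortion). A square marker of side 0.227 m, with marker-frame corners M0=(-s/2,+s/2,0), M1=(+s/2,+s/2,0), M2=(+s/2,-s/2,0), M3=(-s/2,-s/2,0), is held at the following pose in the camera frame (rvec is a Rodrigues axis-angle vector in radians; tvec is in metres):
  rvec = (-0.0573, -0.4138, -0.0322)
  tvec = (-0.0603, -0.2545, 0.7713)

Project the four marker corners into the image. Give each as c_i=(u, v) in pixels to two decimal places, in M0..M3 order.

c0=(151.99, 156.07) c1=(382.10, 163.63) c2=(371.73, 36.91) c3=(143.83, 13.63)

Intrinsics K: fx=819.1, fy=464.2, cx=333.2, cy=245.7
Marker side s = 0.227 m; corners in marker frame (Z=0):
  M0 = (-0.1135, +0.1135, 0)
  M1 = (+0.1135, +0.1135, 0)
  M2 = (+0.1135, -0.1135, 0)
  M3 = (-0.1135, -0.1135, 0)
rvec = (-0.0573, -0.4138, -0.0322), |rvec| = θ = 0.41899 rad = 24.006°
Rodrigues: sinθ=0.40684, 1−cosθ=0.08650; R = I + sinθ·[k]× + (1−cosθ)·[k]×²:
    [+0.91512 +0.04295 -0.40089]
    [-0.01958 +0.99787 +0.06220]
    [+0.40271 -0.04907 +0.91401]
t = (-0.0603, -0.2545, 0.7713) m
M0: Pc = R·M0+t = (-0.15929, -0.13902, +0.72002); u = 819.1·(-0.15929)/0.72002 + 333.2 = 151.9898, v = 464.2·(-0.13902)/0.72002 + 245.7 = 156.0743
M1: Pc = R·M1+t = (+0.04844, -0.14346, +0.81144); u = 819.1·(+0.04844)/0.81144 + 333.2 = 382.0982, v = 464.2·(-0.14346)/0.81144 + 245.7 = 163.6282
M2: Pc = R·M2+t = (+0.03869, -0.36998, +0.82258); u = 819.1·(+0.03869)/0.82258 + 333.2 = 371.7277, v = 464.2·(-0.36998)/0.82258 + 245.7 = 36.9108
M3: Pc = R·M3+t = (-0.16904, -0.36554, +0.73116); u = 819.1·(-0.16904)/0.73116 + 333.2 = 143.8286, v = 464.2·(-0.36554)/0.73116 + 245.7 = 13.6289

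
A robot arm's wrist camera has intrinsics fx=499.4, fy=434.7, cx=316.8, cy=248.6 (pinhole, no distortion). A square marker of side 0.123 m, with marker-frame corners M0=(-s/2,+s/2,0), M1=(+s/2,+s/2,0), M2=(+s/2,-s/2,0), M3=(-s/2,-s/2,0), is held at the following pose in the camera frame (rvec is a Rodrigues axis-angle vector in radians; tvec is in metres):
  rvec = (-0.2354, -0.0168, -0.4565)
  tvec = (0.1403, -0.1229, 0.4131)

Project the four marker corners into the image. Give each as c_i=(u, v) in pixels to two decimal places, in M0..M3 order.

Intrinsics K: fx=499.4, fy=434.7, cx=316.8, cy=248.6
Marker side s = 0.123 m; corners in marker frame (Z=0):
  M0 = (-0.0615, +0.0615, 0)
  M1 = (+0.0615, +0.0615, 0)
  M2 = (+0.0615, -0.0615, 0)
  M3 = (-0.0615, -0.0615, 0)
rvec = (-0.2354, -0.0168, -0.4565), |rvec| = θ = 0.51389 rad = 29.444°
Rodrigues: sinθ=0.49157, 1−cosθ=0.12916; R = I + sinθ·[k]× + (1−cosθ)·[k]×²:
    [+0.89794 +0.43861 +0.03649]
    [-0.43474 +0.87097 +0.22893]
    [+0.06863 -0.22142 +0.97276]
t = (0.1403, -0.1229, 0.4131) m
M0: Pc = R·M0+t = (+0.11205, -0.04260, +0.39526); u = 499.4·(+0.11205)/0.39526 + 316.8 = 458.3727, v = 434.7·(-0.04260)/0.39526 + 248.6 = 201.7509
M1: Pc = R·M1+t = (+0.22250, -0.09607, +0.40370); u = 499.4·(+0.22250)/0.40370 + 316.8 = 592.0400, v = 434.7·(-0.09607)/0.40370 + 248.6 = 145.1521
M2: Pc = R·M2+t = (+0.16855, -0.20320, +0.43094); u = 499.4·(+0.16855)/0.43094 + 316.8 = 512.1259, v = 434.7·(-0.20320)/0.43094 + 248.6 = 43.6249
M3: Pc = R·M3+t = (+0.05810, -0.14973, +0.42250); u = 499.4·(+0.05810)/0.42250 + 316.8 = 385.4784, v = 434.7·(-0.14973)/0.42250 + 248.6 = 94.5467

c0=(458.37, 201.75) c1=(592.04, 145.15) c2=(512.13, 43.62) c3=(385.48, 94.55)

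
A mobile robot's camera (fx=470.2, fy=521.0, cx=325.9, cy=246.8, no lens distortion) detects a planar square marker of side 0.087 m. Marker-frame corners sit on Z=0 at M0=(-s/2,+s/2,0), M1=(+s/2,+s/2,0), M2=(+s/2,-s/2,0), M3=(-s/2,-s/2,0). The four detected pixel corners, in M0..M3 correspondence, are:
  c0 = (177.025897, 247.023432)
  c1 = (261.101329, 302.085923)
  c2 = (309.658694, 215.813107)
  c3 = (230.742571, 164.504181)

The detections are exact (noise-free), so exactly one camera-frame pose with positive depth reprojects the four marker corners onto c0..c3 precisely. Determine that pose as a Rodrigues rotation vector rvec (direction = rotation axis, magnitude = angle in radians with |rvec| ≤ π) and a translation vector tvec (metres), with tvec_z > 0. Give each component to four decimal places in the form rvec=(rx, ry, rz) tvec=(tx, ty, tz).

Intrinsics K: fx=470.2, fy=521.0, cx=325.9, cy=246.8
Marker side s = 0.087 m; corners in marker frame (Z=0):
  M0 = (-0.0435, +0.0435, 0)
  M1 = (+0.0435, +0.0435, 0)
  M2 = (+0.0435, -0.0435, 0)
  M3 = (-0.0435, -0.0435, 0)
Detected image corners:
  c0 = (177.025897, 247.023432) px
  c1 = (261.101329, 302.085923) px
  c2 = (309.658694, 215.813107) px
  c3 = (230.742571, 164.504181) px
Planar DLT: solve 8×8 A·h = b for H (H[2,2]=1):
  H  [+926.53584 -771.63353 +245.40093]
  H  [+601.85986 +795.45402 +230.93385]
  H  [-0.03772 -0.75134 +1.00000]
B = K⁻¹H; ‖b₁‖=2.316068, ‖b₂‖=2.316068; λ = 2/(‖b₁‖+‖b₂‖) = 0.431766, sign → tz>0 ⇒ λ=+0.431766
r₁ = λ·B[:,0] = (+0.86209,+0.50649,-0.01629); r₂ = λ·B[:,1] = (-0.48371,+0.81289,-0.32441)
r₃ = r₁×r₂ = (-0.15107,+0.28755,+0.94578); SVD([r₁ r₂ r₃]) → R = UVᵀ:
  R  [+0.86209 -0.48371 -0.15107]
  R  [+0.50649 +0.81289 +0.28755]
  R  [-0.01629 -0.32441 +0.94578]
t = (-0.07392, -0.01315, +0.43177) m
tr R = 2.620754; θ = arccos((tr R − 1)/2) = 0.626001 rad = 35.867°
axis k = ((R−Rᵀ)₃₂, (R−Rᵀ)₁₃, (R−Rᵀ)₂₁) / (2 sinθ) = (-0.522224, -0.115019, +0.845017)
rvec = θ·k = (-0.326912, -0.072002, +0.528981)

rvec=(-0.3269, -0.0720, 0.5290) tvec=(-0.0739, -0.0131, 0.4318)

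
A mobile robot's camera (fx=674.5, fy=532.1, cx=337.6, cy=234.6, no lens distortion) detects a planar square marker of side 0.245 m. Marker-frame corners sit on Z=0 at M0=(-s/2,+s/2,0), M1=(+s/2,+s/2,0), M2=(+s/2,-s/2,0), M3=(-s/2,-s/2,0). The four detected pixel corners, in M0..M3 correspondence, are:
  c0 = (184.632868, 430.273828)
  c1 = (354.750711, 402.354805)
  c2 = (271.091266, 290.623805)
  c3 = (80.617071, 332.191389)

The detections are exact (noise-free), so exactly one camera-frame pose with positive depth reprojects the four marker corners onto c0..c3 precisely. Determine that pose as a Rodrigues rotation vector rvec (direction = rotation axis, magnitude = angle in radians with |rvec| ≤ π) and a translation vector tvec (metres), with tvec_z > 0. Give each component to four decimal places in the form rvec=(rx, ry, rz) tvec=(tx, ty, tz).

Intrinsics K: fx=674.5, fy=532.1, cx=337.6, cy=234.6
Marker side s = 0.245 m; corners in marker frame (Z=0):
  M0 = (-0.1225, +0.1225, 0)
  M1 = (+0.1225, +0.1225, 0)
  M2 = (+0.1225, -0.1225, 0)
  M3 = (-0.1225, -0.1225, 0)
Detected image corners:
  c0 = (184.632868, 430.273828) px
  c1 = (354.750711, 402.354805) px
  c2 = (271.091266, 290.623805) px
  c3 = (80.617071, 332.191389) px
Planar DLT: solve 8×8 A·h = b for H (H[2,2]=1):
  H  [+660.79730 +524.73923 +222.82280]
  H  [-257.10751 +655.89536 +368.58838]
  H  [-0.32277 +0.62883 +1.00000]
B = K⁻¹H; ‖b₁‖=1.234021, ‖b₂‖=1.234021; λ = 2/(‖b₁‖+‖b₂‖) = 0.810359, sign → tz>0 ⇒ λ=+0.810359
r₁ = λ·B[:,0] = (+0.92481,-0.27624,-0.26156); r₂ = λ·B[:,1] = (+0.37538,+0.77422,+0.50958)
r₃ = r₁×r₂ = (+0.06174,-0.56945,+0.81971); SVD([r₁ r₂ r₃]) → R = UVᵀ:
  R  [+0.92481 +0.37538 +0.06174]
  R  [-0.27624 +0.77422 -0.56945]
  R  [-0.26156 +0.50958 +0.81971]
t = (-0.13790, +0.20406, +0.81036) m
tr R = 2.518741; θ = arccos((tr R − 1)/2) = 0.708451 rad = 40.591°
axis k = ((R−Rᵀ)₃₂, (R−Rᵀ)₁₃, (R−Rᵀ)₂₁) / (2 sinθ) = (+0.829178, +0.248441, -0.500739)
rvec = θ·k = (+0.587432, +0.176009, -0.354749)

rvec=(0.5874, 0.1760, -0.3547) tvec=(-0.1379, 0.2041, 0.8104)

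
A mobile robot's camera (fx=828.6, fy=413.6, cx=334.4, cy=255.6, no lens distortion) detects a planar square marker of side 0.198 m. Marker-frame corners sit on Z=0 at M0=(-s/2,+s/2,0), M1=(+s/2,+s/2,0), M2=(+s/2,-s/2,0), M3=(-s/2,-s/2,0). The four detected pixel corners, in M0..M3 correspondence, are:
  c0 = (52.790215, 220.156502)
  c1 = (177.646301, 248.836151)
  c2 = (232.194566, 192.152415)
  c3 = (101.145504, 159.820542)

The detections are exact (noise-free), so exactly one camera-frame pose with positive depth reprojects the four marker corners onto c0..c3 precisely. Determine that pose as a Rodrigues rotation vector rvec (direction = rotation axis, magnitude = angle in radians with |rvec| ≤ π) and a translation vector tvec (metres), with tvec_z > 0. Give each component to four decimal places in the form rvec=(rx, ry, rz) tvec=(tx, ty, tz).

Intrinsics K: fx=828.6, fy=413.6, cx=334.4, cy=255.6
Marker side s = 0.198 m; corners in marker frame (Z=0):
  M0 = (-0.0990, +0.0990, 0)
  M1 = (+0.0990, +0.0990, 0)
  M2 = (+0.0990, -0.0990, 0)
  M3 = (-0.0990, -0.0990, 0)
Detected image corners:
  c0 = (52.790215, 220.156502) px
  c1 = (177.646301, 248.836151) px
  c2 = (232.194566, 192.152415) px
  c3 = (101.145504, 159.820542) px
Planar DLT: solve 8×8 A·h = b for H (H[2,2]=1):
  H  [+667.63246 -216.84514 +141.14591]
  H  [+185.65431 +358.34666 +206.36464]
  H  [+0.15526 +0.30688 +1.00000]
B = K⁻¹H; ‖b₁‖=0.837155, ‖b₂‖=0.837155; λ = 2/(‖b₁‖+‖b₂‖) = 1.194522, sign → tz>0 ⇒ λ=+1.194522
r₁ = λ·B[:,0] = (+0.88762,+0.42158,+0.18546); r₂ = λ·B[:,1] = (-0.46055,+0.80841,+0.36657)
r₃ = r₁×r₂ = (+0.00462,-0.41079,+0.91172); SVD([r₁ r₂ r₃]) → R = UVᵀ:
  R  [+0.88762 -0.46055 +0.00462]
  R  [+0.42158 +0.80841 -0.41079]
  R  [+0.18546 +0.36657 +0.91172]
t = (-0.27860, -0.14220, +1.19452) m
tr R = 2.607749; θ = arccos((tr R − 1)/2) = 0.637016 rad = 36.498°
axis k = ((R−Rᵀ)₃₂, (R−Rᵀ)₁₃, (R−Rᵀ)₂₁) / (2 sinθ) = (+0.653467, -0.152019, +0.741533)
rvec = θ·k = (+0.416269, -0.096839, +0.472368)

rvec=(0.4163, -0.0968, 0.4724) tvec=(-0.2786, -0.1422, 1.1945)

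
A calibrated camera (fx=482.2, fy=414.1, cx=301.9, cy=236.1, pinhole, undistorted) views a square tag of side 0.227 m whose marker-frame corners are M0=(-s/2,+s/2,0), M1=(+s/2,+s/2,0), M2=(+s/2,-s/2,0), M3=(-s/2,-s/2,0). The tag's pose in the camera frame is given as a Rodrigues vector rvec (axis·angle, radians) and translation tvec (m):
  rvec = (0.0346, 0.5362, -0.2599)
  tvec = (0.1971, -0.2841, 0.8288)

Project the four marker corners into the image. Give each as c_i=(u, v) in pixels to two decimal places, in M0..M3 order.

Intrinsics K: fx=482.2, fy=414.1, cx=301.9, cy=236.1
Marker side s = 0.227 m; corners in marker frame (Z=0):
  M0 = (-0.1135, +0.1135, 0)
  M1 = (+0.1135, +0.1135, 0)
  M2 = (+0.1135, -0.1135, 0)
  M3 = (-0.1135, -0.1135, 0)
rvec = (0.0346, 0.5362, -0.2599), |rvec| = θ = 0.59687 rad = 34.198°
Rodrigues: sinθ=0.56206, 1−cosθ=0.17290; R = I + sinθ·[k]× + (1−cosθ)·[k]×²:
    [+0.82768 +0.25374 +0.50056]
    [-0.23574 +0.96664 -0.10022]
    [-0.50929 -0.03505 +0.85988]
t = (0.1971, -0.2841, 0.8288) m
M0: Pc = R·M0+t = (+0.13196, -0.14763, +0.88263); u = 482.2·(+0.13196)/0.88263 + 301.9 = 373.9921, v = 414.1·(-0.14763)/0.88263 + 236.1 = 166.8364
M1: Pc = R·M1+t = (+0.31984, -0.20114, +0.76702); u = 482.2·(+0.31984)/0.76702 + 301.9 = 502.9746, v = 414.1·(-0.20114)/0.76702 + 236.1 = 127.5062
M2: Pc = R·M2+t = (+0.26224, -0.42057, +0.77497); u = 482.2·(+0.26224)/0.77497 + 301.9 = 465.0704, v = 414.1·(-0.42057)/0.77497 + 236.1 = 11.3729
M3: Pc = R·M3+t = (+0.07436, -0.36706, +0.89058); u = 482.2·(+0.07436)/0.89058 + 301.9 = 342.1608, v = 414.1·(-0.36706)/0.89058 + 236.1 = 65.4271

c0=(373.99, 166.84) c1=(502.97, 127.51) c2=(465.07, 11.37) c3=(342.16, 65.43)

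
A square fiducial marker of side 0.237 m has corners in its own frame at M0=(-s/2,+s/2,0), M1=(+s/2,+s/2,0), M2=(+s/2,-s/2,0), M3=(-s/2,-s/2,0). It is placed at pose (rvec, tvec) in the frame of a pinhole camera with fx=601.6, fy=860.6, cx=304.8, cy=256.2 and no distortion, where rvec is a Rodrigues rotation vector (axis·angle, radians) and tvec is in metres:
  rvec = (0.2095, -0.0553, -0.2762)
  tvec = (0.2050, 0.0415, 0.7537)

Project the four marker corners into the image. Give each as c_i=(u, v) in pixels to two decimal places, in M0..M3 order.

c0=(399.81, 462.17) c1=(574.26, 388.50) c2=(541.21, 135.38) c3=(354.37, 212.06)

Intrinsics K: fx=601.6, fy=860.6, cx=304.8, cy=256.2
Marker side s = 0.237 m; corners in marker frame (Z=0):
  M0 = (-0.1185, +0.1185, 0)
  M1 = (+0.1185, +0.1185, 0)
  M2 = (+0.1185, -0.1185, 0)
  M3 = (-0.1185, -0.1185, 0)
rvec = (0.2095, -0.0553, -0.2762), |rvec| = θ = 0.35105 rad = 20.114°
Rodrigues: sinθ=0.34388, 1−cosθ=0.06099; R = I + sinθ·[k]× + (1−cosθ)·[k]×²:
    [+0.96073 +0.26483 -0.08281]
    [-0.27630 +0.94053 -0.19766]
    [+0.02554 +0.21278 +0.97677]
t = (0.2050, 0.0415, 0.7537) m
M0: Pc = R·M0+t = (+0.12254, +0.18569, +0.77589); u = 601.6·(+0.12254)/0.77589 + 304.8 = 399.8100, v = 860.6·(+0.18569)/0.77589 + 256.2 = 462.1673
M1: Pc = R·M1+t = (+0.35023, +0.12021, +0.78194); u = 601.6·(+0.35023)/0.78194 + 304.8 = 574.2550, v = 860.6·(+0.12021)/0.78194 + 256.2 = 388.5040
M2: Pc = R·M2+t = (+0.28746, -0.10269, +0.73151); u = 601.6·(+0.28746)/0.73151 + 304.8 = 541.2130, v = 860.6·(-0.10269)/0.73151 + 256.2 = 135.3845
M3: Pc = R·M3+t = (+0.05977, -0.03721, +0.72546); u = 601.6·(+0.05977)/0.72546 + 304.8 = 354.3661, v = 860.6·(-0.03721)/0.72546 + 256.2 = 212.0568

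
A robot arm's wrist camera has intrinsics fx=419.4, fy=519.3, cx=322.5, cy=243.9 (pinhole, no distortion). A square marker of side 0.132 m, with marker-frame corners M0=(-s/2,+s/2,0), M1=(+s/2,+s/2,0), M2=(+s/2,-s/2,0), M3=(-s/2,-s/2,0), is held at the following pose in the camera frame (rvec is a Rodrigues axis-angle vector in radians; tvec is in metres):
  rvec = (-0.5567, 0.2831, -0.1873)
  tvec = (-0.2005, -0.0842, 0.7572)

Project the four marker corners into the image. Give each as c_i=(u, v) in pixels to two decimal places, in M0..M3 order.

c0=(176.30, 234.96) c1=(244.41, 210.34) c2=(244.62, 140.08) c3=(182.56, 164.96)

Intrinsics K: fx=419.4, fy=519.3, cx=322.5, cy=243.9
Marker side s = 0.132 m; corners in marker frame (Z=0):
  M0 = (-0.0660, +0.0660, 0)
  M1 = (+0.0660, +0.0660, 0)
  M2 = (+0.0660, -0.0660, 0)
  M3 = (-0.0660, -0.0660, 0)
rvec = (-0.5567, 0.2831, -0.1873), |rvec| = θ = 0.65203 rad = 37.359°
Rodrigues: sinθ=0.60680, 1−cosθ=0.20515; R = I + sinθ·[k]× + (1−cosθ)·[k]×²:
    [+0.94440 +0.09826 +0.31378]
    [-0.25036 +0.83353 +0.49250]
    [-0.21315 -0.54367 +0.81178]
t = (-0.2005, -0.0842, 0.7572) m
M0: Pc = R·M0+t = (-0.25635, -0.01266, +0.73539); u = 419.4·(-0.25635)/0.73539 + 322.5 = 176.3030, v = 519.3·(-0.01266)/0.73539 + 243.9 = 234.9574
M1: Pc = R·M1+t = (-0.13168, -0.04571, +0.70725); u = 419.4·(-0.13168)/0.70725 + 322.5 = 244.4109, v = 519.3·(-0.04571)/0.70725 + 243.9 = 210.3368
M2: Pc = R·M2+t = (-0.14465, -0.15574, +0.77901); u = 419.4·(-0.14465)/0.77901 + 322.5 = 244.6218, v = 519.3·(-0.15574)/0.77901 + 243.9 = 140.0844
M3: Pc = R·M3+t = (-0.26932, -0.12269, +0.80715); u = 419.4·(-0.26932)/0.80715 + 322.5 = 182.5621, v = 519.3·(-0.12269)/0.80715 + 243.9 = 164.9648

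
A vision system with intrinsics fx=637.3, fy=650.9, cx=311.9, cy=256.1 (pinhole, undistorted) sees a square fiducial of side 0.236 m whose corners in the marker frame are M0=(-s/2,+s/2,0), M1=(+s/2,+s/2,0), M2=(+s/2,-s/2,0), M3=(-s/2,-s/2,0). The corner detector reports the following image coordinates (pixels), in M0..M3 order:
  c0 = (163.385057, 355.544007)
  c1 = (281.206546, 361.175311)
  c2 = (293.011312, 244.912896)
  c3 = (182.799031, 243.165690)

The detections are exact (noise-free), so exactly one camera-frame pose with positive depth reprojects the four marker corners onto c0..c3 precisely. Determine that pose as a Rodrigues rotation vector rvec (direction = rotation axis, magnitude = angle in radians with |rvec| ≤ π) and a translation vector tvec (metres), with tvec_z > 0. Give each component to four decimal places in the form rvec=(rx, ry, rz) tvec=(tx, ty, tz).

Intrinsics K: fx=637.3, fy=650.9, cx=311.9, cy=256.1
Marker side s = 0.236 m; corners in marker frame (Z=0):
  M0 = (-0.1180, +0.1180, 0)
  M1 = (+0.1180, +0.1180, 0)
  M2 = (+0.1180, -0.1180, 0)
  M3 = (-0.1180, -0.1180, 0)
Detected image corners:
  c0 = (163.385057, 355.544007) px
  c1 = (281.206546, 361.175311) px
  c2 = (293.011312, 244.912896) px
  c3 = (182.799031, 243.165690) px
Planar DLT: solve 8×8 A·h = b for H (H[2,2]=1):
  H  [+451.65959 -135.69498 +229.47478]
  H  [-25.09461 +393.56725 +299.13893]
  H  [-0.13425 -0.30116 +1.00000]
B = K⁻¹H; ‖b₁‖=0.786088, ‖b₂‖=0.786088; λ = 2/(‖b₁‖+‖b₂‖) = 1.272122, sign → tz>0 ⇒ λ=+1.272122
r₁ = λ·B[:,0] = (+0.98514,+0.01815,-0.17078); r₂ = λ·B[:,1] = (-0.08336,+0.91993,-0.38312)
r₃ = r₁×r₂ = (+0.15015,+0.39166,+0.90778); SVD([r₁ r₂ r₃]) → R = UVᵀ:
  R  [+0.98514 -0.08336 +0.15015]
  R  [+0.01815 +0.91993 +0.39166]
  R  [-0.17078 -0.38312 +0.90778]
t = (-0.16453, +0.08412, +1.27212) m
tr R = 2.812848; θ = arccos((tr R − 1)/2) = 0.436058 rad = 24.984°
axis k = ((R−Rᵀ)₃₂, (R−Rᵀ)₁₃, (R−Rᵀ)₂₁) / (2 sinθ) = (-0.917185, +0.379911, +0.120166)
rvec = θ·k = (-0.399945, +0.165663, +0.052399)

rvec=(-0.3999, 0.1657, 0.0524) tvec=(-0.1645, 0.0841, 1.2721)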